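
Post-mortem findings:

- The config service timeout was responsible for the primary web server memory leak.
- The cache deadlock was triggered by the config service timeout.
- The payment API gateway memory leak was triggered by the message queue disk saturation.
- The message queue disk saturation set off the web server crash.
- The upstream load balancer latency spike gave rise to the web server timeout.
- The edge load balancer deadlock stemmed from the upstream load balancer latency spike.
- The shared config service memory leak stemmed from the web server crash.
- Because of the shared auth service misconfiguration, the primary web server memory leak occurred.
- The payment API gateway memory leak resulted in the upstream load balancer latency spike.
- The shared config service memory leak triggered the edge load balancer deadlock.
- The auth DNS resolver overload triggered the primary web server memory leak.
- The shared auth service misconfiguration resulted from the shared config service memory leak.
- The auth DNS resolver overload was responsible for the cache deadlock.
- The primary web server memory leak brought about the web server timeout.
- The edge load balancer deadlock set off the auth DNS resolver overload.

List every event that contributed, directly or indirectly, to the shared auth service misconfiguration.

the message queue disk saturation, the shared config service memory leak, the web server crash

Immediate cause of the shared auth service misconfiguration: the shared config service memory leak.
Further upstream: the message queue disk saturation, the web server crash.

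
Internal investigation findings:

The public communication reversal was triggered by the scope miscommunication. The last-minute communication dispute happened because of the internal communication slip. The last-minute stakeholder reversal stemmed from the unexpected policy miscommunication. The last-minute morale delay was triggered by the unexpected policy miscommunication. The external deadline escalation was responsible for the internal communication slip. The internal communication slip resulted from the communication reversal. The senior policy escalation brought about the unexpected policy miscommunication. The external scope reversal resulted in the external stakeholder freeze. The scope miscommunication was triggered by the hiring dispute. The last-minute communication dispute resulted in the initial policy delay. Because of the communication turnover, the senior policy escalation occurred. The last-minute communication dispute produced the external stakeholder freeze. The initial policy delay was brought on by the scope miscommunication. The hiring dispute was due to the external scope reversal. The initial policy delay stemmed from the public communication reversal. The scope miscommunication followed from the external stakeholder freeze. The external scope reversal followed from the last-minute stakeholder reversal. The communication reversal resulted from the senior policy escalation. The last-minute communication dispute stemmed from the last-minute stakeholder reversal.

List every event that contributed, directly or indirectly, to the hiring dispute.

Immediate cause of the hiring dispute: the external scope reversal.
Further upstream: the communication turnover, the senior policy escalation, the unexpected policy miscommunication, the last-minute stakeholder reversal.

the communication turnover, the external scope reversal, the last-minute stakeholder reversal, the senior policy escalation, the unexpected policy miscommunication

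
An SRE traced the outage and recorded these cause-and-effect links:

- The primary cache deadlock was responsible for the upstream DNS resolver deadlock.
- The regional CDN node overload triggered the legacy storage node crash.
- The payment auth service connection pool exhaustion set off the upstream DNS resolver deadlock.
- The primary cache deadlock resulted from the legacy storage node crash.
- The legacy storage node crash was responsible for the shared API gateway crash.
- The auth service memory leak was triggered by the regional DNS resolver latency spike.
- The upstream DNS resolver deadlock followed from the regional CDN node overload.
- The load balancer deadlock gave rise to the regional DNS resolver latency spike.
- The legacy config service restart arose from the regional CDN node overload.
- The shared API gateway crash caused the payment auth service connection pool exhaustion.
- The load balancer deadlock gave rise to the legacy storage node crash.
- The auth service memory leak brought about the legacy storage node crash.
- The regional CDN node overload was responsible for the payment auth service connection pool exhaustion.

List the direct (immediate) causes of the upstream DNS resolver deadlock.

Upstream contributors include the load balancer deadlock, the regional DNS resolver latency spike, the auth service memory leak, the legacy storage node crash, the shared API gateway crash, but only the payment auth service connection pool exhaustion, the primary cache deadlock, the regional CDN node overload feed directly into the upstream DNS resolver deadlock.

the payment auth service connection pool exhaustion, the primary cache deadlock, the regional CDN node overload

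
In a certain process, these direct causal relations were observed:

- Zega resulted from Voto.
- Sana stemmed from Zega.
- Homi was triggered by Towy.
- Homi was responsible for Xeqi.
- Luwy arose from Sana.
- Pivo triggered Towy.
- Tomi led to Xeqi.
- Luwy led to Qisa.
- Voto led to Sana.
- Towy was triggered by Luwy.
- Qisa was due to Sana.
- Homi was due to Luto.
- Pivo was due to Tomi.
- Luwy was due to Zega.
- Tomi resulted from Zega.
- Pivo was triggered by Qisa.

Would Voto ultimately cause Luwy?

There is a causal chain: Voto → Zega → Luwy.

Yes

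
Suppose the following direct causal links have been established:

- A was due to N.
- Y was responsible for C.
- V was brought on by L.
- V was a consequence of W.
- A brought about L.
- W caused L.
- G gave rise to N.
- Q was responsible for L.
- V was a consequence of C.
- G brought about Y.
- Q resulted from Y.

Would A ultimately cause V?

There is a causal chain: A → L → V.

Yes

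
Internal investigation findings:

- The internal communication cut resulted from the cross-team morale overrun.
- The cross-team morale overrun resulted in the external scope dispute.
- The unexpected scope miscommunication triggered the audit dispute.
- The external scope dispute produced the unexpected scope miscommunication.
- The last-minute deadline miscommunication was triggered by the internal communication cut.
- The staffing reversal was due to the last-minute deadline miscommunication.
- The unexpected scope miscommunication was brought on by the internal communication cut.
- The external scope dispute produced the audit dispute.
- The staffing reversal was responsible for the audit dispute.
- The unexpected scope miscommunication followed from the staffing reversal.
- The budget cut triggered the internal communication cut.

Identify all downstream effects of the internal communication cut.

Direct effects: the last-minute deadline miscommunication, the unexpected scope miscommunication.
2 steps out: the staffing reversal, the audit dispute.
Not reachable from it: the cross-team morale overrun, the external scope dispute, the budget cut.

the audit dispute, the last-minute deadline miscommunication, the staffing reversal, the unexpected scope miscommunication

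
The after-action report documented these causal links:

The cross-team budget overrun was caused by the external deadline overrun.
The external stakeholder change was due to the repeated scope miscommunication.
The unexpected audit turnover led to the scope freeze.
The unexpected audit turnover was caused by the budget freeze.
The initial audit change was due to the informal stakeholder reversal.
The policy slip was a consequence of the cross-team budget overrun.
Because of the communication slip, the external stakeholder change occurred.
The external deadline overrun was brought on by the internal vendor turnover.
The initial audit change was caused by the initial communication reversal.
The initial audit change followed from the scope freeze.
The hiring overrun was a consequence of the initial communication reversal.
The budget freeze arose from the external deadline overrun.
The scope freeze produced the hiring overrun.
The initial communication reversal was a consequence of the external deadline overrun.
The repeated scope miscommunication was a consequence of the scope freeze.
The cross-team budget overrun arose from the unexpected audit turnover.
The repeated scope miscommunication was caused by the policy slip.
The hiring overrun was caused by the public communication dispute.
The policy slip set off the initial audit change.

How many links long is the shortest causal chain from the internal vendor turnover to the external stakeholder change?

5

Shortest chain: the internal vendor turnover → the external deadline overrun → the cross-team budget overrun → the policy slip → the repeated scope miscommunication → the external stakeholder change.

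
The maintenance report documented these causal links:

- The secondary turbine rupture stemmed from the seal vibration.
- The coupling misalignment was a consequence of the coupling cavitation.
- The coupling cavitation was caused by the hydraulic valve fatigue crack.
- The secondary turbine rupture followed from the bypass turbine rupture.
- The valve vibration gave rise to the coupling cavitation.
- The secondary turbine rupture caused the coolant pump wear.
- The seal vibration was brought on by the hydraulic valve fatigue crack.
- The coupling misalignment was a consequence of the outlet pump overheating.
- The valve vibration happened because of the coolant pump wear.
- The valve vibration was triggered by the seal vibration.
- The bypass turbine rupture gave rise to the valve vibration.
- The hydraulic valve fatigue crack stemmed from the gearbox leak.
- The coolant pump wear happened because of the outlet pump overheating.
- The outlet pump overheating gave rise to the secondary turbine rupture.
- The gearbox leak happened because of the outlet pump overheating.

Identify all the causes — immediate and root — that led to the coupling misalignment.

the bypass turbine rupture, the coolant pump wear, the coupling cavitation, the gearbox leak, the hydraulic valve fatigue crack, the outlet pump overheating, the seal vibration, the secondary turbine rupture, the valve vibration

Immediate causes of the coupling misalignment: the outlet pump overheating, the coupling cavitation.
Further upstream: the gearbox leak, the hydraulic valve fatigue crack, the bypass turbine rupture, the seal vibration, the secondary turbine rupture, the coolant pump wear, the valve vibration.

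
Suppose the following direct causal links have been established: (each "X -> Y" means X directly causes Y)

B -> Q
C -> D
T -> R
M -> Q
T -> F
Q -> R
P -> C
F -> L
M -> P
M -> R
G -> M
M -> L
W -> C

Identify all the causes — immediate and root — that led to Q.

B, G, M

Immediate causes of Q: M, B.
Further upstream: G.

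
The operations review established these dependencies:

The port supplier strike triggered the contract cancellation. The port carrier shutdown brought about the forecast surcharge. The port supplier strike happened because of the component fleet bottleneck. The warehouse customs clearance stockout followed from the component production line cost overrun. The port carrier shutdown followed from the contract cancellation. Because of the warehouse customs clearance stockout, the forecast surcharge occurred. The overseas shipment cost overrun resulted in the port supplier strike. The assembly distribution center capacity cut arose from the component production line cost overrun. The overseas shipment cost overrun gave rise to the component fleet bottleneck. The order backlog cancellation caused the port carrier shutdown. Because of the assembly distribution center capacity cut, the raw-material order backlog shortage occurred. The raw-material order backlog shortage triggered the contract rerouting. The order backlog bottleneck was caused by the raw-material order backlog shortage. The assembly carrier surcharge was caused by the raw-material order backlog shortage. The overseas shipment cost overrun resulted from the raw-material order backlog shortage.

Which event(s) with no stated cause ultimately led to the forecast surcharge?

Tracing upstream from the forecast surcharge: the forecast surcharge ← the warehouse customs clearance stockout ← the component production line cost overrun.
A separate upstream branch: the forecast surcharge ← the port carrier shutdown ← the order backlog cancellation.
Each of those chain origins has no stated cause.

the component production line cost overrun, the order backlog cancellation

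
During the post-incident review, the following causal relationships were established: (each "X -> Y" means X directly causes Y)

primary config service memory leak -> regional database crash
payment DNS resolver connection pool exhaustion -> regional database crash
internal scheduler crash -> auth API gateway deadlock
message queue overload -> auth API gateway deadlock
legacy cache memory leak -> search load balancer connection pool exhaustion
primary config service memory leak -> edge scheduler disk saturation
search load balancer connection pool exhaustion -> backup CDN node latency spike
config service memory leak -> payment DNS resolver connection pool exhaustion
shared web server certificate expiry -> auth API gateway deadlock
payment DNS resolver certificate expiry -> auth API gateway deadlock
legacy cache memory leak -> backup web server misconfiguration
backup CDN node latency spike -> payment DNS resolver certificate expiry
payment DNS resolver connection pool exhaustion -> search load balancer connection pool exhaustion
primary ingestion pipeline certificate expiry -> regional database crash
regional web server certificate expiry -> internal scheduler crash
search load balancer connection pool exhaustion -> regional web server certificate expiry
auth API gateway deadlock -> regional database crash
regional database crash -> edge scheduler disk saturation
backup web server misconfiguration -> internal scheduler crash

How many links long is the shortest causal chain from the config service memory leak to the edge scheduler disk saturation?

Shortest chain: the config service memory leak → the payment DNS resolver connection pool exhaustion → the regional database crash → the edge scheduler disk saturation.

3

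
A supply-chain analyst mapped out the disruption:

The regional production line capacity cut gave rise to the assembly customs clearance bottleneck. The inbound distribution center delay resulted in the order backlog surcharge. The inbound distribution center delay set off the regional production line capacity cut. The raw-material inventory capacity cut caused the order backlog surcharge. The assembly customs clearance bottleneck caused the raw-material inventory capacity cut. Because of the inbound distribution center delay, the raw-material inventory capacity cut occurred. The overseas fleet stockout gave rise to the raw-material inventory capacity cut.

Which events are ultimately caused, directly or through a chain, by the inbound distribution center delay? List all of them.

Direct effects: the regional production line capacity cut, the raw-material inventory capacity cut, the order backlog surcharge.
2 steps out: the assembly customs clearance bottleneck.
Not reachable from it: the overseas fleet stockout.

the assembly customs clearance bottleneck, the order backlog surcharge, the raw-material inventory capacity cut, the regional production line capacity cut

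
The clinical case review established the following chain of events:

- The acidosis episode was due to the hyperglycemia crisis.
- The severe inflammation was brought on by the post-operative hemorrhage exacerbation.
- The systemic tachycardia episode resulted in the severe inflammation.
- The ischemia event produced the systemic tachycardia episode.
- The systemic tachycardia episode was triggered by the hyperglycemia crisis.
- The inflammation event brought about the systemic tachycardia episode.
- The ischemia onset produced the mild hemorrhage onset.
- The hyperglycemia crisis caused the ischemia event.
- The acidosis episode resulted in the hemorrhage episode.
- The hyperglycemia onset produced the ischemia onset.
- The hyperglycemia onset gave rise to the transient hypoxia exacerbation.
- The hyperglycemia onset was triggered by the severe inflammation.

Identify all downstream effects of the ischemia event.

Direct effects: the systemic tachycardia episode.
2 steps out: the severe inflammation.
3 steps out: the hyperglycemia onset.
4 steps out: the ischemia onset, the transient hypoxia exacerbation.
5 steps out: the mild hemorrhage onset.
Not reachable from it: the hyperglycemia crisis, the acidosis episode, the post-operative hemorrhage exacerbation, the inflammation event, the hemorrhage episode.

the hyperglycemia onset, the ischemia onset, the mild hemorrhage onset, the severe inflammation, the systemic tachycardia episode, the transient hypoxia exacerbation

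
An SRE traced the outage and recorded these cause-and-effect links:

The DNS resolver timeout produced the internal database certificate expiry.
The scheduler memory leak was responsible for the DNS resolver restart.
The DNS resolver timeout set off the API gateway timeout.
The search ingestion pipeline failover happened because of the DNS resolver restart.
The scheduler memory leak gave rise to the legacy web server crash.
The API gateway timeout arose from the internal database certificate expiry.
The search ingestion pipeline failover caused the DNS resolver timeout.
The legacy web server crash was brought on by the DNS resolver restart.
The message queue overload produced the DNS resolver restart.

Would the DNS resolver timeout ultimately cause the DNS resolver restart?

The DNS resolver timeout leads to the internal database certificate expiry, the API gateway timeout; the DNS resolver restart is not among them.

No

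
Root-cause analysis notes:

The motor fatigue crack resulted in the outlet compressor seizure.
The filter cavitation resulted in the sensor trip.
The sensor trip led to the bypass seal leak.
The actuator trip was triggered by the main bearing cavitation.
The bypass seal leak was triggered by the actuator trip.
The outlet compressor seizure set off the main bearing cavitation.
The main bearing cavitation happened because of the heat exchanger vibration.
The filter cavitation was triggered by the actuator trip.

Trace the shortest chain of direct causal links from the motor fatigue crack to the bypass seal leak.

the motor fatigue crack → the outlet compressor seizure
the outlet compressor seizure → the main bearing cavitation
the main bearing cavitation → the actuator trip
the actuator trip → the bypass seal leak
Length: 4 steps.

the motor fatigue crack → the outlet compressor seizure → the main bearing cavitation → the actuator trip → the bypass seal leak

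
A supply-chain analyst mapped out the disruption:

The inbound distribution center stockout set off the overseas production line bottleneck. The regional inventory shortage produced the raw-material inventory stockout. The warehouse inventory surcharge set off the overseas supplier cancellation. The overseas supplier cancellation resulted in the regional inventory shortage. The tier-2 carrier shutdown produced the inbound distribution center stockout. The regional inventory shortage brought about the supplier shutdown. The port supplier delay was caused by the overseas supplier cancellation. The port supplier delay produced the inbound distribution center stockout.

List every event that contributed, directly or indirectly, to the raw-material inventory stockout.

the overseas supplier cancellation, the regional inventory shortage, the warehouse inventory surcharge

Immediate cause of the raw-material inventory stockout: the regional inventory shortage.
Further upstream: the warehouse inventory surcharge, the overseas supplier cancellation.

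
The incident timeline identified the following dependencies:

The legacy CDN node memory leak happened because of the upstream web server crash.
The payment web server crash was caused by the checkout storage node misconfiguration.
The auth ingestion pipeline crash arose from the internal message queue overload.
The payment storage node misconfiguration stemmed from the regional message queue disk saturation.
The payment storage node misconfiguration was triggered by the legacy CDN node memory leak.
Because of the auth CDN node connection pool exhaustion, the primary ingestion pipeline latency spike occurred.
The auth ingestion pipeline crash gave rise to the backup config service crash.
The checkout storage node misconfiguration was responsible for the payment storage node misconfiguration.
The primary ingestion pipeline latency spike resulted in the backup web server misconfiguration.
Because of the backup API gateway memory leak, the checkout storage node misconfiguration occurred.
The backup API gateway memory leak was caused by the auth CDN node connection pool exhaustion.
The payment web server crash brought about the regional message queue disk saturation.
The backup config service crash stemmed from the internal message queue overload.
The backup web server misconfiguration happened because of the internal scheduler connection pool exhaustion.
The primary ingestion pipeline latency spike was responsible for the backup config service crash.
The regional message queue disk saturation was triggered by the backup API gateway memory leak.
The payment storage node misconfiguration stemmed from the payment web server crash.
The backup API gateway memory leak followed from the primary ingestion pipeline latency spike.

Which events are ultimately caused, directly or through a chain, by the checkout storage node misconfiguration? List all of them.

Direct effects: the payment web server crash, the payment storage node misconfiguration.
2 steps out: the regional message queue disk saturation.
Not reachable from it: the internal message queue overload, the auth CDN node connection pool exhaustion, the internal scheduler connection pool exhaustion, the auth ingestion pipeline crash, the primary ingestion pipeline latency spike, the backup config service crash, the backup API gateway memory leak, the upstream web server crash, the legacy CDN node memory leak, the backup web server misconfiguration.

the payment storage node misconfiguration, the payment web server crash, the regional message queue disk saturation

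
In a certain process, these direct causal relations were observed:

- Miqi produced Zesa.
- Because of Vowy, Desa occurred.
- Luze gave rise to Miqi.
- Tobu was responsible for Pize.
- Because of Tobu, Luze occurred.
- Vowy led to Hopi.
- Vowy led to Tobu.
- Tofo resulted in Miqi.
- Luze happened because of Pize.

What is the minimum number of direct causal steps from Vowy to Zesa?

Shortest chain: Vowy → Tobu → Luze → Miqi → Zesa.

4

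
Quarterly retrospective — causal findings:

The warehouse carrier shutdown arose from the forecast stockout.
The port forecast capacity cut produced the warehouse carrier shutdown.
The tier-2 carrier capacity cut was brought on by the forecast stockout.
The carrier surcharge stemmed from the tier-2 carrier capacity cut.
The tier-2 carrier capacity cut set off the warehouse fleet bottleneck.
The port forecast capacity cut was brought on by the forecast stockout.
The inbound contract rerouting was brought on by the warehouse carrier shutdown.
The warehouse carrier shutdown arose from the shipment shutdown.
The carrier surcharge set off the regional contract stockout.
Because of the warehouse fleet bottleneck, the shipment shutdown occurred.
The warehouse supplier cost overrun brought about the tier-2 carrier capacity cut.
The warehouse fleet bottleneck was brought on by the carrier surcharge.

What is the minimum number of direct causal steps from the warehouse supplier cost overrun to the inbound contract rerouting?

Shortest chain: the warehouse supplier cost overrun → the tier-2 carrier capacity cut → the warehouse fleet bottleneck → the shipment shutdown → the warehouse carrier shutdown → the inbound contract rerouting.

5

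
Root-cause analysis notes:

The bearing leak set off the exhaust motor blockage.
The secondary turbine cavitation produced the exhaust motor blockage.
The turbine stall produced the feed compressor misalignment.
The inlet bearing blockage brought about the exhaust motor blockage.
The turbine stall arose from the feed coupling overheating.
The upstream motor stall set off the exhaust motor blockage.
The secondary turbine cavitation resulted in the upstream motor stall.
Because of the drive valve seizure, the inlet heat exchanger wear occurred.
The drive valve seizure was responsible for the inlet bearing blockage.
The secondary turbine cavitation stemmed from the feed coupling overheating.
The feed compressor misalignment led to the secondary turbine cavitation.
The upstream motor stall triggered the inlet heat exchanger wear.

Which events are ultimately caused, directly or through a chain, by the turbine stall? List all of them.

Direct effects: the feed compressor misalignment.
2 steps out: the secondary turbine cavitation.
3 steps out: the upstream motor stall, the exhaust motor blockage.
4 steps out: the inlet heat exchanger wear.
Not reachable from it: the feed coupling overheating, the drive valve seizure, the inlet bearing blockage, the bearing leak.

the exhaust motor blockage, the feed compressor misalignment, the inlet heat exchanger wear, the secondary turbine cavitation, the upstream motor stall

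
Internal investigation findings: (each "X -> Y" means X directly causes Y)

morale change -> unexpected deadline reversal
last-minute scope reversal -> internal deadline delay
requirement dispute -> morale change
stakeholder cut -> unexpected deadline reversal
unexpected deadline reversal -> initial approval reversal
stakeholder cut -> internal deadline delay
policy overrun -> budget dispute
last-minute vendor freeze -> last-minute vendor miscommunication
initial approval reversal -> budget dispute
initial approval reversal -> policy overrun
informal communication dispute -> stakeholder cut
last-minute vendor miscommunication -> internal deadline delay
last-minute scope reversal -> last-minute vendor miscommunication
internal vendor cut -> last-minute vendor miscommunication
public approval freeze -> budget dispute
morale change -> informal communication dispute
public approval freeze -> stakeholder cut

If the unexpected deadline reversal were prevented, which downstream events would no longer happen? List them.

the initial approval reversal, the policy overrun

Downstream of the unexpected deadline reversal: the initial approval reversal, the policy overrun, the budget dispute.
Of those, still caused via another path: the budget dispute.
The remainder have no surviving cause.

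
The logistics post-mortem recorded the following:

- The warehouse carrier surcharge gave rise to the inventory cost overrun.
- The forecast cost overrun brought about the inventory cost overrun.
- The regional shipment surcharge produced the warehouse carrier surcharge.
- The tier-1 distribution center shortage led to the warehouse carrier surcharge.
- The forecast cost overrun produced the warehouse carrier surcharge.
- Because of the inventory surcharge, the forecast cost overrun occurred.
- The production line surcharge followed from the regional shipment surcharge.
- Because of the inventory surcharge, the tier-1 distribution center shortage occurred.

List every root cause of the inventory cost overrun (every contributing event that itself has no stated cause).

the inventory surcharge, the regional shipment surcharge

Tracing upstream from the inventory cost overrun: the inventory cost overrun ← the warehouse carrier surcharge ← the regional shipment surcharge.
A separate upstream branch: the inventory cost overrun ← the forecast cost overrun ← the inventory surcharge.
Each of those chain origins has no stated cause.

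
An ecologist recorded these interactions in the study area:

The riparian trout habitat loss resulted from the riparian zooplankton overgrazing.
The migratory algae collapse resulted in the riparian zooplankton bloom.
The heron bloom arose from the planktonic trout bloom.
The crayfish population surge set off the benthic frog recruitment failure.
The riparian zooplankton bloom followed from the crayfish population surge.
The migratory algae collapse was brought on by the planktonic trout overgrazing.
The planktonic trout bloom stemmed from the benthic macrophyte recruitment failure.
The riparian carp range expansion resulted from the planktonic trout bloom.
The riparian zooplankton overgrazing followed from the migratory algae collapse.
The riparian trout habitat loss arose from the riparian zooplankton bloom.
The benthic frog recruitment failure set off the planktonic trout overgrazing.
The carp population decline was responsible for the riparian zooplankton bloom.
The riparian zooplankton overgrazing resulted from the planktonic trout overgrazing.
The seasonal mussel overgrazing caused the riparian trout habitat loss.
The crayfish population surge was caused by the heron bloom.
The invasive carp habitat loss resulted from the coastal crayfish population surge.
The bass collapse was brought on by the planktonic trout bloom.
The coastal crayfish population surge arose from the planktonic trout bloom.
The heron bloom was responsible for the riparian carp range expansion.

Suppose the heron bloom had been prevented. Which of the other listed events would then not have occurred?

Downstream of the heron bloom: the crayfish population surge, the riparian carp range expansion, the benthic frog recruitment failure, the planktonic trout overgrazing, the migratory algae collapse, the riparian zooplankton bloom, the riparian zooplankton overgrazing, the riparian trout habitat loss.
Of those, still caused via another path: the riparian carp range expansion, the riparian zooplankton bloom, the riparian trout habitat loss.
The remainder have no surviving cause.

the benthic frog recruitment failure, the crayfish population surge, the migratory algae collapse, the planktonic trout overgrazing, the riparian zooplankton overgrazing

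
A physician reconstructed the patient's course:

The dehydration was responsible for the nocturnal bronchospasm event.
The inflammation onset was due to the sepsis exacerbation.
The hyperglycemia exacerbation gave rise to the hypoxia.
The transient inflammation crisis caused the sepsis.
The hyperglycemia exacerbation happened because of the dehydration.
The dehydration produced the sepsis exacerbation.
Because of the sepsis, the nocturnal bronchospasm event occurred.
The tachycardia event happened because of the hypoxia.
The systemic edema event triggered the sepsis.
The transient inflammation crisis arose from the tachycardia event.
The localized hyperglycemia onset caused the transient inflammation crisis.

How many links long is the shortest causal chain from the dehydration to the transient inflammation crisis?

Shortest chain: the dehydration → the hyperglycemia exacerbation → the hypoxia → the tachycardia event → the transient inflammation crisis.

4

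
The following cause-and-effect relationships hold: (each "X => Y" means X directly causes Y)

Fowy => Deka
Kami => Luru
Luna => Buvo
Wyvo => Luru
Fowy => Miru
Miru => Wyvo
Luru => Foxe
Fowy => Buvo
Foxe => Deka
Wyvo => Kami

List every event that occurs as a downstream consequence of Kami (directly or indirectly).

Direct effects: Luru.
2 steps out: Foxe.
3 steps out: Deka.
Not reachable from it: Fowy, Miru, Wyvo, Buvo, Luna.

Deka, Foxe, Luru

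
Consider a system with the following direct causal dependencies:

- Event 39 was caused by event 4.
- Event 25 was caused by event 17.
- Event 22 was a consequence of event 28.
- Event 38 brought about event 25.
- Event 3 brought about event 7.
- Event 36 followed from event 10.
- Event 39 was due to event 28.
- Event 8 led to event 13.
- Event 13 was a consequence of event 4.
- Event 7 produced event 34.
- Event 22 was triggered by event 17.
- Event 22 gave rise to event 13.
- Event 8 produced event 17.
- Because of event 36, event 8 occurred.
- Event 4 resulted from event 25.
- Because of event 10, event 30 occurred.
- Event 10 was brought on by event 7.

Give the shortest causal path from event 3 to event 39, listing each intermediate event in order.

event 3 → event 7
event 7 → event 10
event 10 → event 36
event 36 → event 8
event 8 → event 17
event 17 → event 25
event 25 → event 4
event 4 → event 39
Length: 8 steps.

event 3 → event 7 → event 10 → event 36 → event 8 → event 17 → event 25 → event 4 → event 39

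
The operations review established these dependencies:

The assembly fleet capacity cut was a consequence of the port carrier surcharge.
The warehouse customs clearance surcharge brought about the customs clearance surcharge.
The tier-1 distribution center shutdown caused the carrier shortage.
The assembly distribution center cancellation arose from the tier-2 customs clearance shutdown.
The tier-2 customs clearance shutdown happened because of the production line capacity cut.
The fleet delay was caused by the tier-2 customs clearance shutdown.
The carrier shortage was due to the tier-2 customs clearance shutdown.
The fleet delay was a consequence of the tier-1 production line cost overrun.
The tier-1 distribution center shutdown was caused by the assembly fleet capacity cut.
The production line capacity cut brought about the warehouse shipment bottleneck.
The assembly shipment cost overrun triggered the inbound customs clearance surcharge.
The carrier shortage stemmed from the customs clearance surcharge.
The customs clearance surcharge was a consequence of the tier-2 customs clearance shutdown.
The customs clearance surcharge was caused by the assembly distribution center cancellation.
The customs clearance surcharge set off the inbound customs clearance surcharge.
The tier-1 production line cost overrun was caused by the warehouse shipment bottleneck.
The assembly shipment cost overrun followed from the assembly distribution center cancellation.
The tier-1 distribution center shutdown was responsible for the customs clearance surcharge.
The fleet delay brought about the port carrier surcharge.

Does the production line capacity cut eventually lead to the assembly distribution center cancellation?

There is a causal chain: the production line capacity cut → the tier-2 customs clearance shutdown → the assembly distribution center cancellation.

Yes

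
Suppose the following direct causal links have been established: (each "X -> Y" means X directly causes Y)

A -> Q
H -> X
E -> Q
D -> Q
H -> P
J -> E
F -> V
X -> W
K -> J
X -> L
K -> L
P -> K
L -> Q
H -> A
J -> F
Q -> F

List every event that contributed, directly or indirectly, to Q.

Immediate causes of Q: A, E, L, D.
Further upstream: H, X, P, K, J.

A, D, E, H, J, K, L, P, X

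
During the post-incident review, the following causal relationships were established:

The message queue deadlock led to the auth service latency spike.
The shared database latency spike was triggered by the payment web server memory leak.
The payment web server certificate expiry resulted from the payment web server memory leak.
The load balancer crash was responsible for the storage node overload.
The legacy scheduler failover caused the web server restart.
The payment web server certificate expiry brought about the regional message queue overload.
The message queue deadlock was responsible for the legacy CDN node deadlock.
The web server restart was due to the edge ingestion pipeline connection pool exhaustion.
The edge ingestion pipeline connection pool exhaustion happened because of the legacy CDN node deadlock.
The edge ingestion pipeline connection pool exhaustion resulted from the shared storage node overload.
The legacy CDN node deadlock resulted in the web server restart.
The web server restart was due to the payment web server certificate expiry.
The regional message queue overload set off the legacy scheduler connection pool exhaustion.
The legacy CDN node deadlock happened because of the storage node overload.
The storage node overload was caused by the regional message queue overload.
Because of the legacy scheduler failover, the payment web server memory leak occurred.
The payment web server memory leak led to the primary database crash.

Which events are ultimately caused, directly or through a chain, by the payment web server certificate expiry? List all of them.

Direct effects: the regional message queue overload, the web server restart.
2 steps out: the legacy scheduler connection pool exhaustion, the storage node overload.
3 steps out: the legacy CDN node deadlock.
4 steps out: the edge ingestion pipeline connection pool exhaustion.
Not reachable from it: the load balancer crash, the legacy scheduler failover, the payment web server memory leak, the shared database latency spike, the message queue deadlock, the auth service latency spike, the primary database crash, the shared storage node overload.

the edge ingestion pipeline connection pool exhaustion, the legacy CDN node deadlock, the legacy scheduler connection pool exhaustion, the regional message queue overload, the storage node overload, the web server restart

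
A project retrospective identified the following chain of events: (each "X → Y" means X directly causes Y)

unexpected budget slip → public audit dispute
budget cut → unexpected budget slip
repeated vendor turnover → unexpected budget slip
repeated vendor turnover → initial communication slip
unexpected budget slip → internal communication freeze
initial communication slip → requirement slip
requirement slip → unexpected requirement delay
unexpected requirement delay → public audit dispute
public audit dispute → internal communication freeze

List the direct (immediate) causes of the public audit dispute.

the unexpected budget slip, the unexpected requirement delay

Upstream contributors include the repeated vendor turnover, the initial communication slip, the requirement slip, the budget cut, but only the unexpected budget slip, the unexpected requirement delay feed directly into the public audit dispute.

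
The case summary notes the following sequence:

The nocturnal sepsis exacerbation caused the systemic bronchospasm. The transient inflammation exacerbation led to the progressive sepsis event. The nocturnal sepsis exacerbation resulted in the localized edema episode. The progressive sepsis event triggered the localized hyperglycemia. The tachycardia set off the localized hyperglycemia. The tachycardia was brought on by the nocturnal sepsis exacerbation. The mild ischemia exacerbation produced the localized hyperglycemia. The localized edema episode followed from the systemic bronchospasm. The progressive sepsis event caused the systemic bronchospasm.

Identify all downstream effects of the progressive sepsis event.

the localized edema episode, the localized hyperglycemia, the systemic bronchospasm

Direct effects: the localized hyperglycemia, the systemic bronchospasm.
2 steps out: the localized edema episode.
Not reachable from it: the transient inflammation exacerbation, the mild ischemia exacerbation, the nocturnal sepsis exacerbation, the tachycardia.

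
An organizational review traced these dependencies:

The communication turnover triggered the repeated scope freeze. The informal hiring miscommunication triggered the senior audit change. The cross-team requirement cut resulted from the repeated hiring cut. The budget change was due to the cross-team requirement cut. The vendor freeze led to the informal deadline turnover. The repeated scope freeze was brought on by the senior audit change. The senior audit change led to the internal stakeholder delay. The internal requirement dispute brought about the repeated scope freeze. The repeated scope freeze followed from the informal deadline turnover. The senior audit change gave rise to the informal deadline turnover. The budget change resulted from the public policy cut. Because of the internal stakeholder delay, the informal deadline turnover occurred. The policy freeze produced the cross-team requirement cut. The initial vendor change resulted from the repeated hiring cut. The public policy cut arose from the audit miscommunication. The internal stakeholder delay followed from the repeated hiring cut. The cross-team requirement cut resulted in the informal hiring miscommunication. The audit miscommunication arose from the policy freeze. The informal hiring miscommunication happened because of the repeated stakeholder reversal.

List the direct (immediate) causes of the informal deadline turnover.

Upstream contributors include the repeated stakeholder reversal, the policy freeze, the repeated hiring cut, the cross-team requirement cut, the informal hiring miscommunication, but only the internal stakeholder delay, the senior audit change, the vendor freeze feed directly into the informal deadline turnover.

the internal stakeholder delay, the senior audit change, the vendor freeze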